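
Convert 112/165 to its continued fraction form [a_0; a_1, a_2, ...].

Run the Euclidean algorithm on 112 and 165; the successive quotients are the partial quotients a_0, a_1, ... (each step inverts the fractional part left over by the previous one):
  112 = 0*165 + 112, so a_0 = 0.
  165 = 1*112 + 53, so a_1 = 1.
  112 = 2*53 + 6, so a_2 = 2.
  53 = 8*6 + 5, so a_3 = 8.
  6 = 1*5 + 1, so a_4 = 1.
  5 = 5*1 + 0, so a_5 = 5.
The remainder reaches 0 after 6 divisions, so the expansion has 6 partial quotients, read off in order.

[0; 1, 2, 8, 1, 5]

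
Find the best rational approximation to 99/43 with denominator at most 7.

Expand x = 99/43 as a continued fraction with the Euclidean algorithm:
  99 = 2*43 + 13, so a_0 = 2.
  43 = 3*13 + 4, so a_1 = 3.
  13 = 3*4 + 1, so a_2 = 3.
  4 = 4*1 + 0, so a_3 = 4.
so x = [2; 3, 3, 4].
Convergents (p_i = a_i*p_{i-1} + p_{i-2}, q_i = a_i*q_{i-1} + q_{i-2} with p_{-2}=0, p_{-1}=1, q_{-2}=1, q_{-1}=0), until the denominator exceeds 7:
  i=0: a_0=2, p_0 = 2*1 + 0 = 2, q_0 = 2*0 + 1 = 1.
  i=1: a_1=3, p_1 = 3*2 + 1 = 7, q_1 = 3*1 + 0 = 3.
  i=2: a_2=3, p_2 = 3*7 + 2 = 23, q_2 = 3*3 + 1 = 10.
q_2 = 10 > 7, so the last convergent with denominator <= 7 is p_1/q_1 = 7/3.
The closest fraction with denominator <= 7 is either p_1/q_1 or the intermediate fraction (k*p_1 + p_0)/(k*q_1 + q_0) with the largest k >= 1 whose denominator stays <= 7; these approach x as k grows, and every other convergent or intermediate fraction in range is farther away.
Largest k: floor((7 - q_0)/q_1) = floor((7 - 1)/3) = 2.
That gives (2*7 + 2)/(2*3 + 1) = 16/7.
Compare the errors: |x - 7/3| = |99*3 - 7*43|/(43*3) = 4/129, and |x - 16/7| = |99*7 - 16*43|/(43*7) = 5/301.
Cross-multiplying, 5*129 = 645 < 1204 = 4*301, so 5/301 is smaller: the intermediate fraction 16/7 is closer to x than 7/3.

16/7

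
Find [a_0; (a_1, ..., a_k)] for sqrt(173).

[13; (6, 1, 1, 6, 26)]

Write x_i = (sqrt(173) + m_i)/d_i with (m_0, d_0) = (0, 1). a_0 = floor(sqrt(173)) = 13, since 13^2 = 169 <= 173 < 196 = 14^2.
Iterate m_{i+1} = d_i*a_i - m_i, d_{i+1} = (173 - m_{i+1}^2)/d_i, a_{i+1} = floor((a_0 + m_{i+1})/d_{i+1}):
  m_1 = 1*13 - 0 = 13, d_1 = (173 - 13^2)/1 = 4/1 = 4, a_1 = floor((13 + 13)/4) = 6.
  m_2 = 4*6 - 13 = 11, d_2 = (173 - 11^2)/4 = 52/4 = 13, a_2 = floor((13 + 11)/13) = 1.
  m_3 = 13*1 - 11 = 2, d_3 = (173 - 2^2)/13 = 169/13 = 13, a_3 = floor((13 + 2)/13) = 1.
  m_4 = 13*1 - 2 = 11, d_4 = (173 - 11^2)/13 = 52/13 = 4, a_4 = floor((13 + 11)/4) = 6.
  m_5 = 4*6 - 11 = 13, d_5 = (173 - 13^2)/4 = 4/4 = 1, a_5 = floor((13 + 13)/1) = 26.
  m_6 = 1*26 - 13 = 13, d_6 = (173 - 13^2)/1 = 4/1 = 4: (m_6, d_6) = (m_1, d_1) = (13, 4), so from here the quotients repeat a_1, ..., a_5; the period length is 5.
Hence the expansion of sqrt(173) is a_0 = 13 followed by the repeating block 6, 1, 1, 6, 26 (period 5).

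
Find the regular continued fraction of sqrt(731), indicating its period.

Write x_i = (sqrt(731) + m_i)/d_i with (m_0, d_0) = (0, 1). a_0 = floor(sqrt(731)) = 27, since 27^2 = 729 <= 731 < 784 = 28^2.
Iterate m_{i+1} = d_i*a_i - m_i, d_{i+1} = (731 - m_{i+1}^2)/d_i, a_{i+1} = floor((a_0 + m_{i+1})/d_{i+1}):
  m_1 = 1*27 - 0 = 27, d_1 = (731 - 27^2)/1 = 2/1 = 2, a_1 = floor((27 + 27)/2) = 27.
  m_2 = 2*27 - 27 = 27, d_2 = (731 - 27^2)/2 = 2/2 = 1, a_2 = floor((27 + 27)/1) = 54.
  m_3 = 1*54 - 27 = 27, d_3 = (731 - 27^2)/1 = 2/1 = 2: (m_3, d_3) = (m_1, d_1) = (27, 2), so from here the quotients repeat a_1, a_2; the period length is 2.
Hence the expansion of sqrt(731) is a_0 = 27 followed by the repeating block 27, 54 (period 2).

[27; (27, 54)]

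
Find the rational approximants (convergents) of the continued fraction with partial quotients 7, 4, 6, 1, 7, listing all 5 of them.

Using the convergent recurrence p_i = a_i*p_{i-1} + p_{i-2}, q_i = a_i*q_{i-1} + q_{i-2} with p_{-2}=0, p_{-1}=1, q_{-2}=1, q_{-1}=0:
  i=0: a_0=7, p_0 = 7*1 + 0 = 7, q_0 = 7*0 + 1 = 1.
  i=1: a_1=4, p_1 = 4*7 + 1 = 29, q_1 = 4*1 + 0 = 4.
  i=2: a_2=6, p_2 = 6*29 + 7 = 181, q_2 = 6*4 + 1 = 25.
  i=3: a_3=1, p_3 = 1*181 + 29 = 210, q_3 = 1*25 + 4 = 29.
  i=4: a_4=7, p_4 = 7*210 + 181 = 1651, q_4 = 7*29 + 25 = 228.

7/1, 29/4, 181/25, 210/29, 1651/228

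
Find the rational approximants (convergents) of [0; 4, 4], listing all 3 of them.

Using the convergent recurrence p_i = a_i*p_{i-1} + p_{i-2}, q_i = a_i*q_{i-1} + q_{i-2} with p_{-2}=0, p_{-1}=1, q_{-2}=1, q_{-1}=0:
  i=0: a_0=0, p_0 = 0*1 + 0 = 0, q_0 = 0*0 + 1 = 1.
  i=1: a_1=4, p_1 = 4*0 + 1 = 1, q_1 = 4*1 + 0 = 4.
  i=2: a_2=4, p_2 = 4*1 + 0 = 4, q_2 = 4*4 + 1 = 17.

0/1, 1/4, 4/17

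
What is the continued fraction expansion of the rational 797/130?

[6; 7, 1, 1, 1, 5]

Run the Euclidean algorithm on 797 and 130; the successive quotients are the partial quotients a_0, a_1, ... (each step inverts the fractional part left over by the previous one):
  797 = 6*130 + 17, so a_0 = 6.
  130 = 7*17 + 11, so a_1 = 7.
  17 = 1*11 + 6, so a_2 = 1.
  11 = 1*6 + 5, so a_3 = 1.
  6 = 1*5 + 1, so a_4 = 1.
  5 = 5*1 + 0, so a_5 = 5.
The remainder reaches 0 after 6 divisions, so the expansion has 6 partial quotients, read off in order.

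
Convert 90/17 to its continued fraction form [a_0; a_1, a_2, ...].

[5; 3, 2, 2]

Run the Euclidean algorithm on 90 and 17; the successive quotients are the partial quotients a_0, a_1, ... (each step inverts the fractional part left over by the previous one):
  90 = 5*17 + 5, so a_0 = 5.
  17 = 3*5 + 2, so a_1 = 3.
  5 = 2*2 + 1, so a_2 = 2.
  2 = 2*1 + 0, so a_3 = 2.
The remainder reaches 0 after 4 divisions, so the expansion has 4 partial quotients, read off in order.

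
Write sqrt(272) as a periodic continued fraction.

[16; (2, 32)]

Write x_i = (sqrt(272) + m_i)/d_i with (m_0, d_0) = (0, 1). a_0 = floor(sqrt(272)) = 16, since 16^2 = 256 <= 272 < 289 = 17^2.
Iterate m_{i+1} = d_i*a_i - m_i, d_{i+1} = (272 - m_{i+1}^2)/d_i, a_{i+1} = floor((a_0 + m_{i+1})/d_{i+1}):
  m_1 = 1*16 - 0 = 16, d_1 = (272 - 16^2)/1 = 16/1 = 16, a_1 = floor((16 + 16)/16) = 2.
  m_2 = 16*2 - 16 = 16, d_2 = (272 - 16^2)/16 = 16/16 = 1, a_2 = floor((16 + 16)/1) = 32.
  m_3 = 1*32 - 16 = 16, d_3 = (272 - 16^2)/1 = 16/1 = 16: (m_3, d_3) = (m_1, d_1) = (16, 16), so from here the quotients repeat a_1, a_2; the period length is 2.
Hence the expansion of sqrt(272) is a_0 = 16 followed by the repeating block 2, 32 (period 2).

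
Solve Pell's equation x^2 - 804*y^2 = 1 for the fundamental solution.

First expand sqrt(804) as a continued fraction. With x_i = (sqrt(804) + m_i)/d_i and (m_0, d_0) = (0, 1): a_0 = floor(sqrt(804)) = 28, since 28^2 = 784 <= 804 < 841 = 29^2.
Iterate m_{i+1} = d_i*a_i - m_i, d_{i+1} = (804 - m_{i+1}^2)/d_i, a_{i+1} = floor((a_0 + m_{i+1})/d_{i+1}):
  m_1 = 1*28 - 0 = 28, d_1 = (804 - 28^2)/1 = 20/1 = 20, a_1 = floor((28 + 28)/20) = 2.
  m_2 = 20*2 - 28 = 12, d_2 = (804 - 12^2)/20 = 660/20 = 33, a_2 = floor((28 + 12)/33) = 1.
  m_3 = 33*1 - 12 = 21, d_3 = (804 - 21^2)/33 = 363/33 = 11, a_3 = floor((28 + 21)/11) = 4.
  m_4 = 11*4 - 21 = 23, d_4 = (804 - 23^2)/11 = 275/11 = 25, a_4 = floor((28 + 23)/25) = 2.
  m_5 = 25*2 - 23 = 27, d_5 = (804 - 27^2)/25 = 75/25 = 3, a_5 = floor((28 + 27)/3) = 18.
  m_6 = 3*18 - 27 = 27, d_6 = (804 - 27^2)/3 = 75/3 = 25, a_6 = floor((28 + 27)/25) = 2.
  m_7 = 25*2 - 27 = 23, d_7 = (804 - 23^2)/25 = 275/25 = 11, a_7 = floor((28 + 23)/11) = 4.
  m_8 = 11*4 - 23 = 21, d_8 = (804 - 21^2)/11 = 363/11 = 33, a_8 = floor((28 + 21)/33) = 1.
  m_9 = 33*1 - 21 = 12, d_9 = (804 - 12^2)/33 = 660/33 = 20, a_9 = floor((28 + 12)/20) = 2.
  m_10 = 20*2 - 12 = 28, d_10 = (804 - 28^2)/20 = 20/20 = 1, a_10 = floor((28 + 28)/1) = 56.
  m_11 = 1*56 - 28 = 28, d_11 = (804 - 28^2)/1 = 20/1 = 20: (m_11, d_11) = (m_1, d_1) = (28, 20), so from here the quotients repeat a_1, ..., a_10; the period length is 10.
So sqrt(804) = [28; (2, 1, 4, 2, 18, 2, 4, 1, 2, 56)] with period length k = 10.
k is even, so the fundamental solution of x^2 - 804y^2 = 1 is (p_{k-1}, q_{k-1}) = (p_9, q_9); compute convergents through index 9.
Convergents (p_i = a_i*p_{i-1} + p_{i-2}, q_i = a_i*q_{i-1} + q_{i-2} with p_{-2}=0, p_{-1}=1, q_{-2}=1, q_{-1}=0):
  i=0: a_0=28, p_0 = 28*1 + 0 = 28, q_0 = 28*0 + 1 = 1.
  i=1: a_1=2, p_1 = 2*28 + 1 = 57, q_1 = 2*1 + 0 = 2.
  i=2: a_2=1, p_2 = 1*57 + 28 = 85, q_2 = 1*2 + 1 = 3.
  i=3: a_3=4, p_3 = 4*85 + 57 = 397, q_3 = 4*3 + 2 = 14.
  i=4: a_4=2, p_4 = 2*397 + 85 = 879, q_4 = 2*14 + 3 = 31.
  i=5: a_5=18, p_5 = 18*879 + 397 = 16219, q_5 = 18*31 + 14 = 572.
  i=6: a_6=2, p_6 = 2*16219 + 879 = 33317, q_6 = 2*572 + 31 = 1175.
  i=7: a_7=4, p_7 = 4*33317 + 16219 = 149487, q_7 = 4*1175 + 572 = 5272.
  i=8: a_8=1, p_8 = 1*149487 + 33317 = 182804, q_8 = 1*5272 + 1175 = 6447.
  i=9: a_9=2, p_9 = 2*182804 + 149487 = 515095, q_9 = 2*6447 + 5272 = 18166.
Check: 515095^2 - 804*18166^2 = 265322859025 - 265322859024 = 1, so (x, y) = (515095, 18166) solves the equation, and by the theorem it is the least positive solution.

(x, y) = (515095, 18166)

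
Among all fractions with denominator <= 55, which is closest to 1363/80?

Expand x = 1363/80 as a continued fraction with the Euclidean algorithm:
  1363 = 17*80 + 3, so a_0 = 17.
  80 = 26*3 + 2, so a_1 = 26.
  3 = 1*2 + 1, so a_2 = 1.
  2 = 2*1 + 0, so a_3 = 2.
so x = [17; 26, 1, 2].
Convergents (p_i = a_i*p_{i-1} + p_{i-2}, q_i = a_i*q_{i-1} + q_{i-2} with p_{-2}=0, p_{-1}=1, q_{-2}=1, q_{-1}=0), until the denominator exceeds 55:
  i=0: a_0=17, p_0 = 17*1 + 0 = 17, q_0 = 17*0 + 1 = 1.
  i=1: a_1=26, p_1 = 26*17 + 1 = 443, q_1 = 26*1 + 0 = 26.
  i=2: a_2=1, p_2 = 1*443 + 17 = 460, q_2 = 1*26 + 1 = 27.
  i=3: a_3=2, p_3 = 2*460 + 443 = 1363, q_3 = 2*27 + 26 = 80.
q_3 = 80 > 55, so the last convergent with denominator <= 55 is p_2/q_2 = 460/27.
The closest fraction with denominator <= 55 is either p_2/q_2 or the intermediate fraction (k*p_2 + p_1)/(k*q_2 + q_1) with the largest k >= 1 whose denominator stays <= 55; these approach x as k grows, and every other convergent or intermediate fraction in range is farther away.
Largest k: floor((55 - q_1)/q_2) = floor((55 - 26)/27) = 1.
That gives (1*460 + 443)/(1*27 + 26) = 903/53.
Compare the errors: |x - 460/27| = |1363*27 - 460*80|/(80*27) = 1/2160, and |x - 903/53| = |1363*53 - 903*80|/(80*53) = 1/4240.
Cross-multiplying, 1*2160 = 2160 < 4240 = 1*4240, so 1/4240 is smaller: the intermediate fraction 903/53 is closer to x than 460/27.

903/53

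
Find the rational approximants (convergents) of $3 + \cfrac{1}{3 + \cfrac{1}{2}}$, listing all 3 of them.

3/1, 10/3, 23/7

Using the convergent recurrence p_i = a_i*p_{i-1} + p_{i-2}, q_i = a_i*q_{i-1} + q_{i-2} with p_{-2}=0, p_{-1}=1, q_{-2}=1, q_{-1}=0:
  i=0: a_0=3, p_0 = 3*1 + 0 = 3, q_0 = 3*0 + 1 = 1.
  i=1: a_1=3, p_1 = 3*3 + 1 = 10, q_1 = 3*1 + 0 = 3.
  i=2: a_2=2, p_2 = 2*10 + 3 = 23, q_2 = 2*3 + 1 = 7.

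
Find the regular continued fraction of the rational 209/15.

[13; 1, 14]

Run the Euclidean algorithm on 209 and 15; the successive quotients are the partial quotients a_0, a_1, ... (each step inverts the fractional part left over by the previous one):
  209 = 13*15 + 14, so a_0 = 13.
  15 = 1*14 + 1, so a_1 = 1.
  14 = 14*1 + 0, so a_2 = 14.
The remainder reaches 0 after 3 divisions, so the expansion has 3 partial quotients, read off in order.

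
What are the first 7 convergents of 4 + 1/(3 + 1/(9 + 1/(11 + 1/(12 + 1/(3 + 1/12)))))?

4/1, 13/3, 121/28, 1344/311, 16249/3760, 50091/11591, 617341/142852

Using the convergent recurrence p_i = a_i*p_{i-1} + p_{i-2}, q_i = a_i*q_{i-1} + q_{i-2} with p_{-2}=0, p_{-1}=1, q_{-2}=1, q_{-1}=0:
  i=0: a_0=4, p_0 = 4*1 + 0 = 4, q_0 = 4*0 + 1 = 1.
  i=1: a_1=3, p_1 = 3*4 + 1 = 13, q_1 = 3*1 + 0 = 3.
  i=2: a_2=9, p_2 = 9*13 + 4 = 121, q_2 = 9*3 + 1 = 28.
  i=3: a_3=11, p_3 = 11*121 + 13 = 1344, q_3 = 11*28 + 3 = 311.
  i=4: a_4=12, p_4 = 12*1344 + 121 = 16249, q_4 = 12*311 + 28 = 3760.
  i=5: a_5=3, p_5 = 3*16249 + 1344 = 50091, q_5 = 3*3760 + 311 = 11591.
  i=6: a_6=12, p_6 = 12*50091 + 16249 = 617341, q_6 = 12*11591 + 3760 = 142852.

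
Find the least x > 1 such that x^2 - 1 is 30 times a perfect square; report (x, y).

First expand sqrt(30) as a continued fraction. With x_i = (sqrt(30) + m_i)/d_i and (m_0, d_0) = (0, 1): a_0 = floor(sqrt(30)) = 5, since 5^2 = 25 <= 30 < 36 = 6^2.
Iterate m_{i+1} = d_i*a_i - m_i, d_{i+1} = (30 - m_{i+1}^2)/d_i, a_{i+1} = floor((a_0 + m_{i+1})/d_{i+1}):
  m_1 = 1*5 - 0 = 5, d_1 = (30 - 5^2)/1 = 5/1 = 5, a_1 = floor((5 + 5)/5) = 2.
  m_2 = 5*2 - 5 = 5, d_2 = (30 - 5^2)/5 = 5/5 = 1, a_2 = floor((5 + 5)/1) = 10.
  m_3 = 1*10 - 5 = 5, d_3 = (30 - 5^2)/1 = 5/1 = 5: (m_3, d_3) = (m_1, d_1) = (5, 5), so from here the quotients repeat a_1, a_2; the period length is 2.
So sqrt(30) = [5; (2, 10)] with period length k = 2.
k is even, so the fundamental solution of x^2 - 30y^2 = 1 is (p_{k-1}, q_{k-1}) = (p_1, q_1); compute convergents through index 1.
Convergents (p_i = a_i*p_{i-1} + p_{i-2}, q_i = a_i*q_{i-1} + q_{i-2} with p_{-2}=0, p_{-1}=1, q_{-2}=1, q_{-1}=0):
  i=0: a_0=5, p_0 = 5*1 + 0 = 5, q_0 = 5*0 + 1 = 1.
  i=1: a_1=2, p_1 = 2*5 + 1 = 11, q_1 = 2*1 + 0 = 2.
Check: 11^2 - 30*2^2 = 121 - 120 = 1, so (x, y) = (11, 2) solves the equation, and by the theorem it is the least positive solution.

(x, y) = (11, 2)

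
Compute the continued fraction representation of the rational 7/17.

[0; 2, 2, 3]

Run the Euclidean algorithm on 7 and 17; the successive quotients are the partial quotients a_0, a_1, ... (each step inverts the fractional part left over by the previous one):
  7 = 0*17 + 7, so a_0 = 0.
  17 = 2*7 + 3, so a_1 = 2.
  7 = 2*3 + 1, so a_2 = 2.
  3 = 3*1 + 0, so a_3 = 3.
The remainder reaches 0 after 4 divisions, so the expansion has 4 partial quotients, read off in order.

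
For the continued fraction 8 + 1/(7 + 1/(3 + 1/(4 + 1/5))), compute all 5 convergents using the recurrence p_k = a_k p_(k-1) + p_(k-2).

8/1, 57/7, 179/22, 773/95, 4044/497

Using the convergent recurrence p_i = a_i*p_{i-1} + p_{i-2}, q_i = a_i*q_{i-1} + q_{i-2} with p_{-2}=0, p_{-1}=1, q_{-2}=1, q_{-1}=0:
  i=0: a_0=8, p_0 = 8*1 + 0 = 8, q_0 = 8*0 + 1 = 1.
  i=1: a_1=7, p_1 = 7*8 + 1 = 57, q_1 = 7*1 + 0 = 7.
  i=2: a_2=3, p_2 = 3*57 + 8 = 179, q_2 = 3*7 + 1 = 22.
  i=3: a_3=4, p_3 = 4*179 + 57 = 773, q_3 = 4*22 + 7 = 95.
  i=4: a_4=5, p_4 = 5*773 + 179 = 4044, q_4 = 5*95 + 22 = 497.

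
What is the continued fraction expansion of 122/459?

Run the Euclidean algorithm on 122 and 459; the successive quotients are the partial quotients a_0, a_1, ... (each step inverts the fractional part left over by the previous one):
  122 = 0*459 + 122, so a_0 = 0.
  459 = 3*122 + 93, so a_1 = 3.
  122 = 1*93 + 29, so a_2 = 1.
  93 = 3*29 + 6, so a_3 = 3.
  29 = 4*6 + 5, so a_4 = 4.
  6 = 1*5 + 1, so a_5 = 1.
  5 = 5*1 + 0, so a_6 = 5.
The remainder reaches 0 after 7 divisions, so the expansion has 7 partial quotients, read off in order.

[0; 3, 1, 3, 4, 1, 5]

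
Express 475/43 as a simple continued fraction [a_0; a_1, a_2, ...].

[11; 21, 2]

Run the Euclidean algorithm on 475 and 43; the successive quotients are the partial quotients a_0, a_1, ... (each step inverts the fractional part left over by the previous one):
  475 = 11*43 + 2, so a_0 = 11.
  43 = 21*2 + 1, so a_1 = 21.
  2 = 2*1 + 0, so a_2 = 2.
The remainder reaches 0 after 3 divisions, so the expansion has 3 partial quotients, read off in order.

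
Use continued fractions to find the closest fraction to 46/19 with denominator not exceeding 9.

17/7

Expand x = 46/19 as a continued fraction with the Euclidean algorithm:
  46 = 2*19 + 8, so a_0 = 2.
  19 = 2*8 + 3, so a_1 = 2.
  8 = 2*3 + 2, so a_2 = 2.
  3 = 1*2 + 1, so a_3 = 1.
  2 = 2*1 + 0, so a_4 = 2.
so x = [2; 2, 2, 1, 2].
Convergents (p_i = a_i*p_{i-1} + p_{i-2}, q_i = a_i*q_{i-1} + q_{i-2} with p_{-2}=0, p_{-1}=1, q_{-2}=1, q_{-1}=0), until the denominator exceeds 9:
  i=0: a_0=2, p_0 = 2*1 + 0 = 2, q_0 = 2*0 + 1 = 1.
  i=1: a_1=2, p_1 = 2*2 + 1 = 5, q_1 = 2*1 + 0 = 2.
  i=2: a_2=2, p_2 = 2*5 + 2 = 12, q_2 = 2*2 + 1 = 5.
  i=3: a_3=1, p_3 = 1*12 + 5 = 17, q_3 = 1*5 + 2 = 7.
  i=4: a_4=2, p_4 = 2*17 + 12 = 46, q_4 = 2*7 + 5 = 19.
q_4 = 19 > 9, so the last convergent with denominator <= 9 is p_3/q_3 = 17/7.
The closest fraction with denominator <= 9 is either p_3/q_3 or the intermediate fraction (k*p_3 + p_2)/(k*q_3 + q_2) with the largest k >= 1 whose denominator stays <= 9; these approach x as k grows, and every other convergent or intermediate fraction in range is farther away.
Largest k: floor((9 - q_2)/q_3) = floor((9 - 5)/7) = 0.
Since k = 0, no intermediate fraction beyond p_3/q_3 has denominator <= 9, so the convergent 17/7 is the closest (its error is |46*7 - 17*19|/(19*7) = 1/133).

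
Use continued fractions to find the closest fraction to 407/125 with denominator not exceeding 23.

Expand x = 407/125 as a continued fraction with the Euclidean algorithm:
  407 = 3*125 + 32, so a_0 = 3.
  125 = 3*32 + 29, so a_1 = 3.
  32 = 1*29 + 3, so a_2 = 1.
  29 = 9*3 + 2, so a_3 = 9.
  3 = 1*2 + 1, so a_4 = 1.
  2 = 2*1 + 0, so a_5 = 2.
so x = [3; 3, 1, 9, 1, 2].
Convergents (p_i = a_i*p_{i-1} + p_{i-2}, q_i = a_i*q_{i-1} + q_{i-2} with p_{-2}=0, p_{-1}=1, q_{-2}=1, q_{-1}=0), until the denominator exceeds 23:
  i=0: a_0=3, p_0 = 3*1 + 0 = 3, q_0 = 3*0 + 1 = 1.
  i=1: a_1=3, p_1 = 3*3 + 1 = 10, q_1 = 3*1 + 0 = 3.
  i=2: a_2=1, p_2 = 1*10 + 3 = 13, q_2 = 1*3 + 1 = 4.
  i=3: a_3=9, p_3 = 9*13 + 10 = 127, q_3 = 9*4 + 3 = 39.
q_3 = 39 > 23, so the last convergent with denominator <= 23 is p_2/q_2 = 13/4.
The closest fraction with denominator <= 23 is either p_2/q_2 or the intermediate fraction (k*p_2 + p_1)/(k*q_2 + q_1) with the largest k >= 1 whose denominator stays <= 23; these approach x as k grows, and every other convergent or intermediate fraction in range is farther away.
Largest k: floor((23 - q_1)/q_2) = floor((23 - 3)/4) = 5.
That gives (5*13 + 10)/(5*4 + 3) = 75/23.
Compare the errors: |x - 13/4| = |407*4 - 13*125|/(125*4) = 3/500, and |x - 75/23| = |407*23 - 75*125|/(125*23) = 14/2875.
Cross-multiplying, 14*500 = 7000 < 8625 = 3*2875, so 14/2875 is smaller: the intermediate fraction 75/23 is closer to x than 13/4.

75/23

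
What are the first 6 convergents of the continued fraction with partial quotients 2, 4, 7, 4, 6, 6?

Using the convergent recurrence p_i = a_i*p_{i-1} + p_{i-2}, q_i = a_i*q_{i-1} + q_{i-2} with p_{-2}=0, p_{-1}=1, q_{-2}=1, q_{-1}=0:
  i=0: a_0=2, p_0 = 2*1 + 0 = 2, q_0 = 2*0 + 1 = 1.
  i=1: a_1=4, p_1 = 4*2 + 1 = 9, q_1 = 4*1 + 0 = 4.
  i=2: a_2=7, p_2 = 7*9 + 2 = 65, q_2 = 7*4 + 1 = 29.
  i=3: a_3=4, p_3 = 4*65 + 9 = 269, q_3 = 4*29 + 4 = 120.
  i=4: a_4=6, p_4 = 6*269 + 65 = 1679, q_4 = 6*120 + 29 = 749.
  i=5: a_5=6, p_5 = 6*1679 + 269 = 10343, q_5 = 6*749 + 120 = 4614.

2/1, 9/4, 65/29, 269/120, 1679/749, 10343/4614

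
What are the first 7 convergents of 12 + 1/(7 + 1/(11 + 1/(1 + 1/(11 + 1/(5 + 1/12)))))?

Using the convergent recurrence p_i = a_i*p_{i-1} + p_{i-2}, q_i = a_i*q_{i-1} + q_{i-2} with p_{-2}=0, p_{-1}=1, q_{-2}=1, q_{-1}=0:
  i=0: a_0=12, p_0 = 12*1 + 0 = 12, q_0 = 12*0 + 1 = 1.
  i=1: a_1=7, p_1 = 7*12 + 1 = 85, q_1 = 7*1 + 0 = 7.
  i=2: a_2=11, p_2 = 11*85 + 12 = 947, q_2 = 11*7 + 1 = 78.
  i=3: a_3=1, p_3 = 1*947 + 85 = 1032, q_3 = 1*78 + 7 = 85.
  i=4: a_4=11, p_4 = 11*1032 + 947 = 12299, q_4 = 11*85 + 78 = 1013.
  i=5: a_5=5, p_5 = 5*12299 + 1032 = 62527, q_5 = 5*1013 + 85 = 5150.
  i=6: a_6=12, p_6 = 12*62527 + 12299 = 762623, q_6 = 12*5150 + 1013 = 62813.

12/1, 85/7, 947/78, 1032/85, 12299/1013, 62527/5150, 762623/62813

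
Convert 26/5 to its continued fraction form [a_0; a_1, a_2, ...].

Run the Euclidean algorithm on 26 and 5; the successive quotients are the partial quotients a_0, a_1, ... (each step inverts the fractional part left over by the previous one):
  26 = 5*5 + 1, so a_0 = 5.
  5 = 5*1 + 0, so a_1 = 5.
The remainder reaches 0 after 2 divisions, so the expansion has 2 partial quotients, read off in order.

[5; 5]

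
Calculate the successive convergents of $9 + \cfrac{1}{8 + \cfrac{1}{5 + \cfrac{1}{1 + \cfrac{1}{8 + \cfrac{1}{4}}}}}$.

Using the convergent recurrence p_i = a_i*p_{i-1} + p_{i-2}, q_i = a_i*q_{i-1} + q_{i-2} with p_{-2}=0, p_{-1}=1, q_{-2}=1, q_{-1}=0:
  i=0: a_0=9, p_0 = 9*1 + 0 = 9, q_0 = 9*0 + 1 = 1.
  i=1: a_1=8, p_1 = 8*9 + 1 = 73, q_1 = 8*1 + 0 = 8.
  i=2: a_2=5, p_2 = 5*73 + 9 = 374, q_2 = 5*8 + 1 = 41.
  i=3: a_3=1, p_3 = 1*374 + 73 = 447, q_3 = 1*41 + 8 = 49.
  i=4: a_4=8, p_4 = 8*447 + 374 = 3950, q_4 = 8*49 + 41 = 433.
  i=5: a_5=4, p_5 = 4*3950 + 447 = 16247, q_5 = 4*433 + 49 = 1781.

9/1, 73/8, 374/41, 447/49, 3950/433, 16247/1781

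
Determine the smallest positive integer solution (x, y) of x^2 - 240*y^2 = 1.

First expand sqrt(240) as a continued fraction. With x_i = (sqrt(240) + m_i)/d_i and (m_0, d_0) = (0, 1): a_0 = floor(sqrt(240)) = 15, since 15^2 = 225 <= 240 < 256 = 16^2.
Iterate m_{i+1} = d_i*a_i - m_i, d_{i+1} = (240 - m_{i+1}^2)/d_i, a_{i+1} = floor((a_0 + m_{i+1})/d_{i+1}):
  m_1 = 1*15 - 0 = 15, d_1 = (240 - 15^2)/1 = 15/1 = 15, a_1 = floor((15 + 15)/15) = 2.
  m_2 = 15*2 - 15 = 15, d_2 = (240 - 15^2)/15 = 15/15 = 1, a_2 = floor((15 + 15)/1) = 30.
  m_3 = 1*30 - 15 = 15, d_3 = (240 - 15^2)/1 = 15/1 = 15: (m_3, d_3) = (m_1, d_1) = (15, 15), so from here the quotients repeat a_1, a_2; the period length is 2.
So sqrt(240) = [15; (2, 30)] with period length k = 2.
k is even, so the fundamental solution of x^2 - 240y^2 = 1 is (p_{k-1}, q_{k-1}) = (p_1, q_1); compute convergents through index 1.
Convergents (p_i = a_i*p_{i-1} + p_{i-2}, q_i = a_i*q_{i-1} + q_{i-2} with p_{-2}=0, p_{-1}=1, q_{-2}=1, q_{-1}=0):
  i=0: a_0=15, p_0 = 15*1 + 0 = 15, q_0 = 15*0 + 1 = 1.
  i=1: a_1=2, p_1 = 2*15 + 1 = 31, q_1 = 2*1 + 0 = 2.
Check: 31^2 - 240*2^2 = 961 - 960 = 1, so (x, y) = (31, 2) solves the equation, and by the theorem it is the least positive solution.

(x, y) = (31, 2)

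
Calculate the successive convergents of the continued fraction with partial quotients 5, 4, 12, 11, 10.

Using the convergent recurrence p_i = a_i*p_{i-1} + p_{i-2}, q_i = a_i*q_{i-1} + q_{i-2} with p_{-2}=0, p_{-1}=1, q_{-2}=1, q_{-1}=0:
  i=0: a_0=5, p_0 = 5*1 + 0 = 5, q_0 = 5*0 + 1 = 1.
  i=1: a_1=4, p_1 = 4*5 + 1 = 21, q_1 = 4*1 + 0 = 4.
  i=2: a_2=12, p_2 = 12*21 + 5 = 257, q_2 = 12*4 + 1 = 49.
  i=3: a_3=11, p_3 = 11*257 + 21 = 2848, q_3 = 11*49 + 4 = 543.
  i=4: a_4=10, p_4 = 10*2848 + 257 = 28737, q_4 = 10*543 + 49 = 5479.

5/1, 21/4, 257/49, 2848/543, 28737/5479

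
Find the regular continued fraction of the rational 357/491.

[0; 1, 2, 1, 1, 1, 44]

Run the Euclidean algorithm on 357 and 491; the successive quotients are the partial quotients a_0, a_1, ... (each step inverts the fractional part left over by the previous one):
  357 = 0*491 + 357, so a_0 = 0.
  491 = 1*357 + 134, so a_1 = 1.
  357 = 2*134 + 89, so a_2 = 2.
  134 = 1*89 + 45, so a_3 = 1.
  89 = 1*45 + 44, so a_4 = 1.
  45 = 1*44 + 1, so a_5 = 1.
  44 = 44*1 + 0, so a_6 = 44.
The remainder reaches 0 after 7 divisions, so the expansion has 7 partial quotients, read off in order.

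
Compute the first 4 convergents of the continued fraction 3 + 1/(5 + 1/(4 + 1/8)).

3/1, 16/5, 67/21, 552/173

Using the convergent recurrence p_i = a_i*p_{i-1} + p_{i-2}, q_i = a_i*q_{i-1} + q_{i-2} with p_{-2}=0, p_{-1}=1, q_{-2}=1, q_{-1}=0:
  i=0: a_0=3, p_0 = 3*1 + 0 = 3, q_0 = 3*0 + 1 = 1.
  i=1: a_1=5, p_1 = 5*3 + 1 = 16, q_1 = 5*1 + 0 = 5.
  i=2: a_2=4, p_2 = 4*16 + 3 = 67, q_2 = 4*5 + 1 = 21.
  i=3: a_3=8, p_3 = 8*67 + 16 = 552, q_3 = 8*21 + 5 = 173.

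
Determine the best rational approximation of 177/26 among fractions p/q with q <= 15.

Expand x = 177/26 as a continued fraction with the Euclidean algorithm:
  177 = 6*26 + 21, so a_0 = 6.
  26 = 1*21 + 5, so a_1 = 1.
  21 = 4*5 + 1, so a_2 = 4.
  5 = 5*1 + 0, so a_3 = 5.
so x = [6; 1, 4, 5].
Convergents (p_i = a_i*p_{i-1} + p_{i-2}, q_i = a_i*q_{i-1} + q_{i-2} with p_{-2}=0, p_{-1}=1, q_{-2}=1, q_{-1}=0), until the denominator exceeds 15:
  i=0: a_0=6, p_0 = 6*1 + 0 = 6, q_0 = 6*0 + 1 = 1.
  i=1: a_1=1, p_1 = 1*6 + 1 = 7, q_1 = 1*1 + 0 = 1.
  i=2: a_2=4, p_2 = 4*7 + 6 = 34, q_2 = 4*1 + 1 = 5.
  i=3: a_3=5, p_3 = 5*34 + 7 = 177, q_3 = 5*5 + 1 = 26.
q_3 = 26 > 15, so the last convergent with denominator <= 15 is p_2/q_2 = 34/5.
The closest fraction with denominator <= 15 is either p_2/q_2 or the intermediate fraction (k*p_2 + p_1)/(k*q_2 + q_1) with the largest k >= 1 whose denominator stays <= 15; these approach x as k grows, and every other convergent or intermediate fraction in range is farther away.
Largest k: floor((15 - q_1)/q_2) = floor((15 - 1)/5) = 2.
That gives (2*34 + 7)/(2*5 + 1) = 75/11.
Compare the errors: |x - 34/5| = |177*5 - 34*26|/(26*5) = 1/130, and |x - 75/11| = |177*11 - 75*26|/(26*11) = 3/286.
Cross-multiplying, 1*286 = 286 < 390 = 3*130, so 1/130 is smaller: the convergent 34/5 is closer to x than 75/11.

34/5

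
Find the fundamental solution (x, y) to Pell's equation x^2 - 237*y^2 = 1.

First expand sqrt(237) as a continued fraction. With x_i = (sqrt(237) + m_i)/d_i and (m_0, d_0) = (0, 1): a_0 = floor(sqrt(237)) = 15, since 15^2 = 225 <= 237 < 256 = 16^2.
Iterate m_{i+1} = d_i*a_i - m_i, d_{i+1} = (237 - m_{i+1}^2)/d_i, a_{i+1} = floor((a_0 + m_{i+1})/d_{i+1}):
  m_1 = 1*15 - 0 = 15, d_1 = (237 - 15^2)/1 = 12/1 = 12, a_1 = floor((15 + 15)/12) = 2.
  m_2 = 12*2 - 15 = 9, d_2 = (237 - 9^2)/12 = 156/12 = 13, a_2 = floor((15 + 9)/13) = 1.
  m_3 = 13*1 - 9 = 4, d_3 = (237 - 4^2)/13 = 221/13 = 17, a_3 = floor((15 + 4)/17) = 1.
  m_4 = 17*1 - 4 = 13, d_4 = (237 - 13^2)/17 = 68/17 = 4, a_4 = floor((15 + 13)/4) = 7.
  m_5 = 4*7 - 13 = 15, d_5 = (237 - 15^2)/4 = 12/4 = 3, a_5 = floor((15 + 15)/3) = 10.
  m_6 = 3*10 - 15 = 15, d_6 = (237 - 15^2)/3 = 12/3 = 4, a_6 = floor((15 + 15)/4) = 7.
  m_7 = 4*7 - 15 = 13, d_7 = (237 - 13^2)/4 = 68/4 = 17, a_7 = floor((15 + 13)/17) = 1.
  m_8 = 17*1 - 13 = 4, d_8 = (237 - 4^2)/17 = 221/17 = 13, a_8 = floor((15 + 4)/13) = 1.
  m_9 = 13*1 - 4 = 9, d_9 = (237 - 9^2)/13 = 156/13 = 12, a_9 = floor((15 + 9)/12) = 2.
  m_10 = 12*2 - 9 = 15, d_10 = (237 - 15^2)/12 = 12/12 = 1, a_10 = floor((15 + 15)/1) = 30.
  m_11 = 1*30 - 15 = 15, d_11 = (237 - 15^2)/1 = 12/1 = 12: (m_11, d_11) = (m_1, d_1) = (15, 12), so from here the quotients repeat a_1, ..., a_10; the period length is 10.
So sqrt(237) = [15; (2, 1, 1, 7, 10, 7, 1, 1, 2, 30)] with period length k = 10.
k is even, so the fundamental solution of x^2 - 237y^2 = 1 is (p_{k-1}, q_{k-1}) = (p_9, q_9); compute convergents through index 9.
Convergents (p_i = a_i*p_{i-1} + p_{i-2}, q_i = a_i*q_{i-1} + q_{i-2} with p_{-2}=0, p_{-1}=1, q_{-2}=1, q_{-1}=0):
  i=0: a_0=15, p_0 = 15*1 + 0 = 15, q_0 = 15*0 + 1 = 1.
  i=1: a_1=2, p_1 = 2*15 + 1 = 31, q_1 = 2*1 + 0 = 2.
  i=2: a_2=1, p_2 = 1*31 + 15 = 46, q_2 = 1*2 + 1 = 3.
  i=3: a_3=1, p_3 = 1*46 + 31 = 77, q_3 = 1*3 + 2 = 5.
  i=4: a_4=7, p_4 = 7*77 + 46 = 585, q_4 = 7*5 + 3 = 38.
  i=5: a_5=10, p_5 = 10*585 + 77 = 5927, q_5 = 10*38 + 5 = 385.
  i=6: a_6=7, p_6 = 7*5927 + 585 = 42074, q_6 = 7*385 + 38 = 2733.
  i=7: a_7=1, p_7 = 1*42074 + 5927 = 48001, q_7 = 1*2733 + 385 = 3118.
  i=8: a_8=1, p_8 = 1*48001 + 42074 = 90075, q_8 = 1*3118 + 2733 = 5851.
  i=9: a_9=2, p_9 = 2*90075 + 48001 = 228151, q_9 = 2*5851 + 3118 = 14820.
Check: 228151^2 - 237*14820^2 = 52052878801 - 52052878800 = 1, so (x, y) = (228151, 14820) solves the equation, and by the theorem it is the least positive solution.

(x, y) = (228151, 14820)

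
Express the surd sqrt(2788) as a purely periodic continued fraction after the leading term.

Write x_i = (sqrt(2788) + m_i)/d_i with (m_0, d_0) = (0, 1). a_0 = floor(sqrt(2788)) = 52, since 52^2 = 2704 <= 2788 < 2809 = 53^2.
Iterate m_{i+1} = d_i*a_i - m_i, d_{i+1} = (2788 - m_{i+1}^2)/d_i, a_{i+1} = floor((a_0 + m_{i+1})/d_{i+1}):
  m_1 = 1*52 - 0 = 52, d_1 = (2788 - 52^2)/1 = 84/1 = 84, a_1 = floor((52 + 52)/84) = 1.
  m_2 = 84*1 - 52 = 32, d_2 = (2788 - 32^2)/84 = 1764/84 = 21, a_2 = floor((52 + 32)/21) = 4.
  m_3 = 21*4 - 32 = 52, d_3 = (2788 - 52^2)/21 = 84/21 = 4, a_3 = floor((52 + 52)/4) = 26.
  m_4 = 4*26 - 52 = 52, d_4 = (2788 - 52^2)/4 = 84/4 = 21, a_4 = floor((52 + 52)/21) = 4.
  m_5 = 21*4 - 52 = 32, d_5 = (2788 - 32^2)/21 = 1764/21 = 84, a_5 = floor((52 + 32)/84) = 1.
  m_6 = 84*1 - 32 = 52, d_6 = (2788 - 52^2)/84 = 84/84 = 1, a_6 = floor((52 + 52)/1) = 104.
  m_7 = 1*104 - 52 = 52, d_7 = (2788 - 52^2)/1 = 84/1 = 84: (m_7, d_7) = (m_1, d_1) = (52, 84), so from here the quotients repeat a_1, ..., a_6; the period length is 6.
Hence the expansion of sqrt(2788) is a_0 = 52 followed by the repeating block 1, 4, 26, 4, 1, 104 (period 6).

[52; (1, 4, 26, 4, 1, 104)]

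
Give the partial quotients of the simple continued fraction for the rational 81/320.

[0; 3, 1, 19, 4]

Run the Euclidean algorithm on 81 and 320; the successive quotients are the partial quotients a_0, a_1, ... (each step inverts the fractional part left over by the previous one):
  81 = 0*320 + 81, so a_0 = 0.
  320 = 3*81 + 77, so a_1 = 3.
  81 = 1*77 + 4, so a_2 = 1.
  77 = 19*4 + 1, so a_3 = 19.
  4 = 4*1 + 0, so a_4 = 4.
The remainder reaches 0 after 5 divisions, so the expansion has 5 partial quotients, read off in order.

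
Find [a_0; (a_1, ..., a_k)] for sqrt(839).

Write x_i = (sqrt(839) + m_i)/d_i with (m_0, d_0) = (0, 1). a_0 = floor(sqrt(839)) = 28, since 28^2 = 784 <= 839 < 841 = 29^2.
Iterate m_{i+1} = d_i*a_i - m_i, d_{i+1} = (839 - m_{i+1}^2)/d_i, a_{i+1} = floor((a_0 + m_{i+1})/d_{i+1}):
  m_1 = 1*28 - 0 = 28, d_1 = (839 - 28^2)/1 = 55/1 = 55, a_1 = floor((28 + 28)/55) = 1.
  m_2 = 55*1 - 28 = 27, d_2 = (839 - 27^2)/55 = 110/55 = 2, a_2 = floor((28 + 27)/2) = 27.
  m_3 = 2*27 - 27 = 27, d_3 = (839 - 27^2)/2 = 110/2 = 55, a_3 = floor((28 + 27)/55) = 1.
  m_4 = 55*1 - 27 = 28, d_4 = (839 - 28^2)/55 = 55/55 = 1, a_4 = floor((28 + 28)/1) = 56.
  m_5 = 1*56 - 28 = 28, d_5 = (839 - 28^2)/1 = 55/1 = 55: (m_5, d_5) = (m_1, d_1) = (28, 55), so from here the quotients repeat a_1, ..., a_4; the period length is 4.
Hence the expansion of sqrt(839) is a_0 = 28 followed by the repeating block 1, 27, 1, 56 (period 4).

[28; (1, 27, 1, 56)]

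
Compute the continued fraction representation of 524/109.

[4; 1, 4, 5, 4]

Run the Euclidean algorithm on 524 and 109; the successive quotients are the partial quotients a_0, a_1, ... (each step inverts the fractional part left over by the previous one):
  524 = 4*109 + 88, so a_0 = 4.
  109 = 1*88 + 21, so a_1 = 1.
  88 = 4*21 + 4, so a_2 = 4.
  21 = 5*4 + 1, so a_3 = 5.
  4 = 4*1 + 0, so a_4 = 4.
The remainder reaches 0 after 5 divisions, so the expansion has 5 partial quotients, read off in order.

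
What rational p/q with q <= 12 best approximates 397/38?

94/9

Expand x = 397/38 as a continued fraction with the Euclidean algorithm:
  397 = 10*38 + 17, so a_0 = 10.
  38 = 2*17 + 4, so a_1 = 2.
  17 = 4*4 + 1, so a_2 = 4.
  4 = 4*1 + 0, so a_3 = 4.
so x = [10; 2, 4, 4].
Convergents (p_i = a_i*p_{i-1} + p_{i-2}, q_i = a_i*q_{i-1} + q_{i-2} with p_{-2}=0, p_{-1}=1, q_{-2}=1, q_{-1}=0), until the denominator exceeds 12:
  i=0: a_0=10, p_0 = 10*1 + 0 = 10, q_0 = 10*0 + 1 = 1.
  i=1: a_1=2, p_1 = 2*10 + 1 = 21, q_1 = 2*1 + 0 = 2.
  i=2: a_2=4, p_2 = 4*21 + 10 = 94, q_2 = 4*2 + 1 = 9.
  i=3: a_3=4, p_3 = 4*94 + 21 = 397, q_3 = 4*9 + 2 = 38.
q_3 = 38 > 12, so the last convergent with denominator <= 12 is p_2/q_2 = 94/9.
The closest fraction with denominator <= 12 is either p_2/q_2 or the intermediate fraction (k*p_2 + p_1)/(k*q_2 + q_1) with the largest k >= 1 whose denominator stays <= 12; these approach x as k grows, and every other convergent or intermediate fraction in range is farther away.
Largest k: floor((12 - q_1)/q_2) = floor((12 - 2)/9) = 1.
That gives (1*94 + 21)/(1*9 + 2) = 115/11.
Compare the errors: |x - 94/9| = |397*9 - 94*38|/(38*9) = 1/342, and |x - 115/11| = |397*11 - 115*38|/(38*11) = 3/418.
Cross-multiplying, 1*418 = 418 < 1026 = 3*342, so 1/342 is smaller: the convergent 94/9 is closer to x than 115/11.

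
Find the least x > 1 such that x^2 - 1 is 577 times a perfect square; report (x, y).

First expand sqrt(577) as a continued fraction. With x_i = (sqrt(577) + m_i)/d_i and (m_0, d_0) = (0, 1): a_0 = floor(sqrt(577)) = 24, since 24^2 = 576 <= 577 < 625 = 25^2.
Iterate m_{i+1} = d_i*a_i - m_i, d_{i+1} = (577 - m_{i+1}^2)/d_i, a_{i+1} = floor((a_0 + m_{i+1})/d_{i+1}):
  m_1 = 1*24 - 0 = 24, d_1 = (577 - 24^2)/1 = 1/1 = 1, a_1 = floor((24 + 24)/1) = 48.
  m_2 = 1*48 - 24 = 24, d_2 = (577 - 24^2)/1 = 1/1 = 1: (m_2, d_2) = (m_1, d_1) = (24, 1), so from here the quotient a_1 repeats; the period length is 1.
So sqrt(577) = [24; (48)] with period length k = 1.
k is odd, so (p_{k-1}, q_{k-1}) only solves x^2 - 577y^2 = -1 and the fundamental solution of x^2 - 577y^2 = 1 is (p_{2k-1}, q_{2k-1}) = (p_1, q_1); compute convergents through index 1, running through the period twice.
Convergents (p_i = a_i*p_{i-1} + p_{i-2}, q_i = a_i*q_{i-1} + q_{i-2} with p_{-2}=0, p_{-1}=1, q_{-2}=1, q_{-1}=0):
  i=0: a_0=24, p_0 = 24*1 + 0 = 24, q_0 = 24*0 + 1 = 1.
  i=1: a_1=48, p_1 = 48*24 + 1 = 1153, q_1 = 48*1 + 0 = 48.
Indeed p_0^2 - 577*q_0^2 = 576 - 577 = -1, not +1.
Check: 1153^2 - 577*48^2 = 1329409 - 1329408 = 1, so (x, y) = (1153, 48) solves the equation, and by the theorem it is the least positive solution.

(x, y) = (1153, 48)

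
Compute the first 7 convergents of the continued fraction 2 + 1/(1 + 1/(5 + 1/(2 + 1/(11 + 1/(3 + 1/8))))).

2/1, 3/1, 17/6, 37/13, 424/149, 1309/460, 10896/3829

Using the convergent recurrence p_i = a_i*p_{i-1} + p_{i-2}, q_i = a_i*q_{i-1} + q_{i-2} with p_{-2}=0, p_{-1}=1, q_{-2}=1, q_{-1}=0:
  i=0: a_0=2, p_0 = 2*1 + 0 = 2, q_0 = 2*0 + 1 = 1.
  i=1: a_1=1, p_1 = 1*2 + 1 = 3, q_1 = 1*1 + 0 = 1.
  i=2: a_2=5, p_2 = 5*3 + 2 = 17, q_2 = 5*1 + 1 = 6.
  i=3: a_3=2, p_3 = 2*17 + 3 = 37, q_3 = 2*6 + 1 = 13.
  i=4: a_4=11, p_4 = 11*37 + 17 = 424, q_4 = 11*13 + 6 = 149.
  i=5: a_5=3, p_5 = 3*424 + 37 = 1309, q_5 = 3*149 + 13 = 460.
  i=6: a_6=8, p_6 = 8*1309 + 424 = 10896, q_6 = 8*460 + 149 = 3829.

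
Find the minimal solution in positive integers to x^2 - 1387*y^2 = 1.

First expand sqrt(1387) as a continued fraction. With x_i = (sqrt(1387) + m_i)/d_i and (m_0, d_0) = (0, 1): a_0 = floor(sqrt(1387)) = 37, since 37^2 = 1369 <= 1387 < 1444 = 38^2.
Iterate m_{i+1} = d_i*a_i - m_i, d_{i+1} = (1387 - m_{i+1}^2)/d_i, a_{i+1} = floor((a_0 + m_{i+1})/d_{i+1}):
  m_1 = 1*37 - 0 = 37, d_1 = (1387 - 37^2)/1 = 18/1 = 18, a_1 = floor((37 + 37)/18) = 4.
  m_2 = 18*4 - 37 = 35, d_2 = (1387 - 35^2)/18 = 162/18 = 9, a_2 = floor((37 + 35)/9) = 8.
  m_3 = 9*8 - 35 = 37, d_3 = (1387 - 37^2)/9 = 18/9 = 2, a_3 = floor((37 + 37)/2) = 37.
  m_4 = 2*37 - 37 = 37, d_4 = (1387 - 37^2)/2 = 18/2 = 9, a_4 = floor((37 + 37)/9) = 8.
  m_5 = 9*8 - 37 = 35, d_5 = (1387 - 35^2)/9 = 162/9 = 18, a_5 = floor((37 + 35)/18) = 4.
  m_6 = 18*4 - 35 = 37, d_6 = (1387 - 37^2)/18 = 18/18 = 1, a_6 = floor((37 + 37)/1) = 74.
  m_7 = 1*74 - 37 = 37, d_7 = (1387 - 37^2)/1 = 18/1 = 18: (m_7, d_7) = (m_1, d_1) = (37, 18), so from here the quotients repeat a_1, ..., a_6; the period length is 6.
So sqrt(1387) = [37; (4, 8, 37, 8, 4, 74)] with period length k = 6.
k is even, so the fundamental solution of x^2 - 1387y^2 = 1 is (p_{k-1}, q_{k-1}) = (p_5, q_5); compute convergents through index 5.
Convergents (p_i = a_i*p_{i-1} + p_{i-2}, q_i = a_i*q_{i-1} + q_{i-2} with p_{-2}=0, p_{-1}=1, q_{-2}=1, q_{-1}=0):
  i=0: a_0=37, p_0 = 37*1 + 0 = 37, q_0 = 37*0 + 1 = 1.
  i=1: a_1=4, p_1 = 4*37 + 1 = 149, q_1 = 4*1 + 0 = 4.
  i=2: a_2=8, p_2 = 8*149 + 37 = 1229, q_2 = 8*4 + 1 = 33.
  i=3: a_3=37, p_3 = 37*1229 + 149 = 45622, q_3 = 37*33 + 4 = 1225.
  i=4: a_4=8, p_4 = 8*45622 + 1229 = 366205, q_4 = 8*1225 + 33 = 9833.
  i=5: a_5=4, p_5 = 4*366205 + 45622 = 1510442, q_5 = 4*9833 + 1225 = 40557.
Check: 1510442^2 - 1387*40557^2 = 2281435035364 - 2281435035363 = 1, so (x, y) = (1510442, 40557) solves the equation, and by the theorem it is the least positive solution.

(x, y) = (1510442, 40557)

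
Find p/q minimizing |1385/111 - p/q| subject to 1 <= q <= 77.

836/67

Expand x = 1385/111 as a continued fraction with the Euclidean algorithm:
  1385 = 12*111 + 53, so a_0 = 12.
  111 = 2*53 + 5, so a_1 = 2.
  53 = 10*5 + 3, so a_2 = 10.
  5 = 1*3 + 2, so a_3 = 1.
  3 = 1*2 + 1, so a_4 = 1.
  2 = 2*1 + 0, so a_5 = 2.
so x = [12; 2, 10, 1, 1, 2].
Convergents (p_i = a_i*p_{i-1} + p_{i-2}, q_i = a_i*q_{i-1} + q_{i-2} with p_{-2}=0, p_{-1}=1, q_{-2}=1, q_{-1}=0), until the denominator exceeds 77:
  i=0: a_0=12, p_0 = 12*1 + 0 = 12, q_0 = 12*0 + 1 = 1.
  i=1: a_1=2, p_1 = 2*12 + 1 = 25, q_1 = 2*1 + 0 = 2.
  i=2: a_2=10, p_2 = 10*25 + 12 = 262, q_2 = 10*2 + 1 = 21.
  i=3: a_3=1, p_3 = 1*262 + 25 = 287, q_3 = 1*21 + 2 = 23.
  i=4: a_4=1, p_4 = 1*287 + 262 = 549, q_4 = 1*23 + 21 = 44.
  i=5: a_5=2, p_5 = 2*549 + 287 = 1385, q_5 = 2*44 + 23 = 111.
q_5 = 111 > 77, so the last convergent with denominator <= 77 is p_4/q_4 = 549/44.
The closest fraction with denominator <= 77 is either p_4/q_4 or the intermediate fraction (k*p_4 + p_3)/(k*q_4 + q_3) with the largest k >= 1 whose denominator stays <= 77; these approach x as k grows, and every other convergent or intermediate fraction in range is farther away.
Largest k: floor((77 - q_3)/q_4) = floor((77 - 23)/44) = 1.
That gives (1*549 + 287)/(1*44 + 23) = 836/67.
Compare the errors: |x - 549/44| = |1385*44 - 549*111|/(111*44) = 1/4884, and |x - 836/67| = |1385*67 - 836*111|/(111*67) = 1/7437.
Cross-multiplying, 1*4884 = 4884 < 7437 = 1*7437, so 1/7437 is smaller: the intermediate fraction 836/67 is closer to x than 549/44.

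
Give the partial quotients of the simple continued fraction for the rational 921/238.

Run the Euclidean algorithm on 921 and 238; the successive quotients are the partial quotients a_0, a_1, ... (each step inverts the fractional part left over by the previous one):
  921 = 3*238 + 207, so a_0 = 3.
  238 = 1*207 + 31, so a_1 = 1.
  207 = 6*31 + 21, so a_2 = 6.
  31 = 1*21 + 10, so a_3 = 1.
  21 = 2*10 + 1, so a_4 = 2.
  10 = 10*1 + 0, so a_5 = 10.
The remainder reaches 0 after 6 divisions, so the expansion has 6 partial quotients, read off in order.

[3; 1, 6, 1, 2, 10]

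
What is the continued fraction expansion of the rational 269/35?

[7; 1, 2, 5, 2]

Run the Euclidean algorithm on 269 and 35; the successive quotients are the partial quotients a_0, a_1, ... (each step inverts the fractional part left over by the previous one):
  269 = 7*35 + 24, so a_0 = 7.
  35 = 1*24 + 11, so a_1 = 1.
  24 = 2*11 + 2, so a_2 = 2.
  11 = 5*2 + 1, so a_3 = 5.
  2 = 2*1 + 0, so a_4 = 2.
The remainder reaches 0 after 5 divisions, so the expansion has 5 partial quotients, read off in order.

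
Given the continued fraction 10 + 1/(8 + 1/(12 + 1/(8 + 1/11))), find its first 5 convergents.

10/1, 81/8, 982/97, 7937/784, 88289/8721

Using the convergent recurrence p_i = a_i*p_{i-1} + p_{i-2}, q_i = a_i*q_{i-1} + q_{i-2} with p_{-2}=0, p_{-1}=1, q_{-2}=1, q_{-1}=0:
  i=0: a_0=10, p_0 = 10*1 + 0 = 10, q_0 = 10*0 + 1 = 1.
  i=1: a_1=8, p_1 = 8*10 + 1 = 81, q_1 = 8*1 + 0 = 8.
  i=2: a_2=12, p_2 = 12*81 + 10 = 982, q_2 = 12*8 + 1 = 97.
  i=3: a_3=8, p_3 = 8*982 + 81 = 7937, q_3 = 8*97 + 8 = 784.
  i=4: a_4=11, p_4 = 11*7937 + 982 = 88289, q_4 = 11*784 + 97 = 8721.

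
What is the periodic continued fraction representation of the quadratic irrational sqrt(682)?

Write x_i = (sqrt(682) + m_i)/d_i with (m_0, d_0) = (0, 1). a_0 = floor(sqrt(682)) = 26, since 26^2 = 676 <= 682 < 729 = 27^2.
Iterate m_{i+1} = d_i*a_i - m_i, d_{i+1} = (682 - m_{i+1}^2)/d_i, a_{i+1} = floor((a_0 + m_{i+1})/d_{i+1}):
  m_1 = 1*26 - 0 = 26, d_1 = (682 - 26^2)/1 = 6/1 = 6, a_1 = floor((26 + 26)/6) = 8.
  m_2 = 6*8 - 26 = 22, d_2 = (682 - 22^2)/6 = 198/6 = 33, a_2 = floor((26 + 22)/33) = 1.
  m_3 = 33*1 - 22 = 11, d_3 = (682 - 11^2)/33 = 561/33 = 17, a_3 = floor((26 + 11)/17) = 2.
  m_4 = 17*2 - 11 = 23, d_4 = (682 - 23^2)/17 = 153/17 = 9, a_4 = floor((26 + 23)/9) = 5.
  m_5 = 9*5 - 23 = 22, d_5 = (682 - 22^2)/9 = 198/9 = 22, a_5 = floor((26 + 22)/22) = 2.
  m_6 = 22*2 - 22 = 22, d_6 = (682 - 22^2)/22 = 198/22 = 9, a_6 = floor((26 + 22)/9) = 5.
  m_7 = 9*5 - 22 = 23, d_7 = (682 - 23^2)/9 = 153/9 = 17, a_7 = floor((26 + 23)/17) = 2.
  m_8 = 17*2 - 23 = 11, d_8 = (682 - 11^2)/17 = 561/17 = 33, a_8 = floor((26 + 11)/33) = 1.
  m_9 = 33*1 - 11 = 22, d_9 = (682 - 22^2)/33 = 198/33 = 6, a_9 = floor((26 + 22)/6) = 8.
  m_10 = 6*8 - 22 = 26, d_10 = (682 - 26^2)/6 = 6/6 = 1, a_10 = floor((26 + 26)/1) = 52.
  m_11 = 1*52 - 26 = 26, d_11 = (682 - 26^2)/1 = 6/1 = 6: (m_11, d_11) = (m_1, d_1) = (26, 6), so from here the quotients repeat a_1, ..., a_10; the period length is 10.
Hence the expansion of sqrt(682) is a_0 = 26 followed by the repeating block 8, 1, 2, 5, 2, 5, 2, 1, 8, 52 (period 10).

[26; (8, 1, 2, 5, 2, 5, 2, 1, 8, 52)]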